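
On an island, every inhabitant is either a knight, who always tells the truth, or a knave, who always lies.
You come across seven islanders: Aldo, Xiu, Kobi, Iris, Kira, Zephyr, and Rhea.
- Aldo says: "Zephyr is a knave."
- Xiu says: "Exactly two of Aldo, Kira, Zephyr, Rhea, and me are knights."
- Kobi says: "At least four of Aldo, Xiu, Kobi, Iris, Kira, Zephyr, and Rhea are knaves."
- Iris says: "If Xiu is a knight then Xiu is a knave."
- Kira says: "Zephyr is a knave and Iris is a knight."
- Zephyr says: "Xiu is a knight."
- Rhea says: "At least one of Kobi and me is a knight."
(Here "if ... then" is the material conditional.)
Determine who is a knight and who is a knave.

Knights: Aldo, Iris, Kira, and Rhea. Knaves: Xiu, Kobi, and Zephyr.

Aldo is a knight; "Zephyr is a knave" is True, as required.
As a knave, Xiu's statement "exactly two of Aldo, Kira, Zephyr, Rhea, and me are knights" should be false; it is.
Kobi (knave): "at least four of Aldo, Xiu, Kobi, Iris, Kira, Zephyr, and Rhea are knaves" — false. ✓
As a knight, Iris's statement "if Xiu is a knight then Xiu is a knave" should be True; it is.
Since Kira is a knight, "Zephyr is a knave and Iris is a knight" needs to be True, which holds.
Zephyr is a knave; "Xiu is a knight" is false, as required.
Rhea is a knight, so "at least one of Kobi and me is a knight" must be True — and it is.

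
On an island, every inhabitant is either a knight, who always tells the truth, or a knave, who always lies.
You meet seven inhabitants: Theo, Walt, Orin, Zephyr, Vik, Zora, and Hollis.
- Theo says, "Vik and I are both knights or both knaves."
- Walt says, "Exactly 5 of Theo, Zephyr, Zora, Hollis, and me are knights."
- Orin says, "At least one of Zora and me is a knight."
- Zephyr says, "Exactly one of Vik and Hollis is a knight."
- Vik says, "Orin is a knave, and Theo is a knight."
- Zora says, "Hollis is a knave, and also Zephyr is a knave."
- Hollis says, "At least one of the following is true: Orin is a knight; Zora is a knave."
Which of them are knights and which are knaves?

Theo (knight): "Vik and I are both knights or both knaves" — True. ✓
As a knave, Walt's statement "exactly 5 of Theo, Zephyr, Zora, Hollis, and me are knights" should be false; it is.
Since Orin is a knave, "at least one of Zora and me is a knight" needs to be false, which holds.
Since Zephyr is a knave, "exactly one of Vik and Hollis is a knight" needs to be false, which holds.
As a knight, Vik's statement "Orin is a knave, and Theo is a knight" should be True; it is.
As a knave, Zora's statement "Hollis is a knave, and also Zephyr is a knave" should be false; it is.
Hollis (knight): "at least one of the following is true: Orin is a knight; Zora is a knave" — True. ✓

Theo is a knight, Walt is a knave, Orin is a knave, Zephyr is a knave, Vik is a knight, Zora is a knave, and Hollis is a knight.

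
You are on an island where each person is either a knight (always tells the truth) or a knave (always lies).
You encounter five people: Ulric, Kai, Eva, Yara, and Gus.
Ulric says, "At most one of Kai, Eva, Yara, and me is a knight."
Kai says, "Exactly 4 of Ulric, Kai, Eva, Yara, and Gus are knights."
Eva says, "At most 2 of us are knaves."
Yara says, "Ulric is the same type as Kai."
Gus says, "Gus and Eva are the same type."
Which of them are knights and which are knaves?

Since Ulric is a knave, "at most one of Kai, Eva, Yara, and me is a knight" needs to be False, which holds.
Kai is a knave, and the claim "exactly 4 of Ulric, Kai, Eva, Yara, and Gus are knights" is indeed False.
As a knight, Eva's statement "at most 2 of us are knaves" should be True; it is.
Yara is a knight, and the claim "Ulric is the same type as Kai" is indeed True.
Gus is a knight, and the claim "Gus and Eva are the same type" is indeed True.

Ulric is a knave, Kai is a knave, Eva is a knight, Yara is a knight, and Gus is a knight.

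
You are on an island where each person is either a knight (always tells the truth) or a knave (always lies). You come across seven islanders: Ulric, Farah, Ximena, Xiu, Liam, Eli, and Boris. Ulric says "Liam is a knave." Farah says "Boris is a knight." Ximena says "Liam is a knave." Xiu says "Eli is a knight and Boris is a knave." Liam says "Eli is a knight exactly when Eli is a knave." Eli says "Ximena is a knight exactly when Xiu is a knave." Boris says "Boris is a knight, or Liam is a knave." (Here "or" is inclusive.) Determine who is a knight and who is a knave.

Knights: Ulric, Farah, Ximena, Eli, and Boris. Knaves: Xiu and Liam.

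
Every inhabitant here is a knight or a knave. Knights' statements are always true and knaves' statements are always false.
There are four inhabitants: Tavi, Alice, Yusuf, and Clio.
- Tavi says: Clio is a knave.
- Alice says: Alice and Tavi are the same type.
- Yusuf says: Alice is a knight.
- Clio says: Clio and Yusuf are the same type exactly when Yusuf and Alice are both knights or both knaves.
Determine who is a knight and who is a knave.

Tavi is a knight, Alice is a knight, Yusuf is a knight, and Clio is a knave.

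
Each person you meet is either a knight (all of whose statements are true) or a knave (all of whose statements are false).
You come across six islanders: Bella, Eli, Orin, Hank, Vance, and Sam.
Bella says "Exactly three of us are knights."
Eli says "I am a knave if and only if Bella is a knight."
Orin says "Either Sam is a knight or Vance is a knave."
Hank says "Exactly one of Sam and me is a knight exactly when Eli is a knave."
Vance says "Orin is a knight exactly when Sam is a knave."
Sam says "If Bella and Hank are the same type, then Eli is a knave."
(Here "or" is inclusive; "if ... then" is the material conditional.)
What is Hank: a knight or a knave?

Hank is a knight.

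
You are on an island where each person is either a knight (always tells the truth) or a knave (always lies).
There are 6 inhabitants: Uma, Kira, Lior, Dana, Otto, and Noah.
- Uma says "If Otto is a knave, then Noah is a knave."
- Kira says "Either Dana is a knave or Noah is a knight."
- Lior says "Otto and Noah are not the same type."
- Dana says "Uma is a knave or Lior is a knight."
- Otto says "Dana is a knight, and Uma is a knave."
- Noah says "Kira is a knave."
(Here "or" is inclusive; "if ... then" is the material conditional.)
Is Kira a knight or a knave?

Kira is a knight.

Consistent assignments: {Uma=knight, Kira=knight, Lior=knave, Dana=knave, Otto=knave, Noah=knave}
In every consistent assignment, Kira is a knight.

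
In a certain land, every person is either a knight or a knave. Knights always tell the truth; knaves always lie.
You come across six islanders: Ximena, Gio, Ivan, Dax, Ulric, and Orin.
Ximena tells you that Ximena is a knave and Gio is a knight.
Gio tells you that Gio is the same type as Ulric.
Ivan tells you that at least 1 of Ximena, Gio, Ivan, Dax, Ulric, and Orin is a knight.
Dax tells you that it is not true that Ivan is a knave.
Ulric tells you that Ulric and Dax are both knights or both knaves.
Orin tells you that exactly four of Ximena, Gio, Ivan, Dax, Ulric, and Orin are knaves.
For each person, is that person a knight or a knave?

Knights: Ivan, Dax, and Ulric. Knaves: Ximena, Gio, and Orin.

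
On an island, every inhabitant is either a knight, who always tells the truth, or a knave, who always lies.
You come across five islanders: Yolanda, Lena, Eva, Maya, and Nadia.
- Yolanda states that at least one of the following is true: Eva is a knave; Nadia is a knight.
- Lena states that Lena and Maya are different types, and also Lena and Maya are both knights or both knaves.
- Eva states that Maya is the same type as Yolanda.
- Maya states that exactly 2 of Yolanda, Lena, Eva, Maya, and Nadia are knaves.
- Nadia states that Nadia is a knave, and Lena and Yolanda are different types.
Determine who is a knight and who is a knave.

Yolanda is a knave, Lena is a knave, Eva is a knight, Maya is a knave, and Nadia is a knave.

Yolanda is a knave, and the claim "at least one of the following is true: Eva is a knave; Nadia is a knight" is indeed false.
Lena is a knave, and the claim "Lena and Maya are different types, and also Lena and Maya are both knights or both knaves" is indeed false.
Since Eva is a knight, "Maya is the same type as Yolanda" needs to be True, which holds.
Maya (knave): "exactly 2 of Yolanda, Lena, Eva, Maya, and Nadia are knaves" — false. ✓
Nadia is a knave, and the claim "Nadia is a knave, and Lena and Yolanda are different types" is indeed false.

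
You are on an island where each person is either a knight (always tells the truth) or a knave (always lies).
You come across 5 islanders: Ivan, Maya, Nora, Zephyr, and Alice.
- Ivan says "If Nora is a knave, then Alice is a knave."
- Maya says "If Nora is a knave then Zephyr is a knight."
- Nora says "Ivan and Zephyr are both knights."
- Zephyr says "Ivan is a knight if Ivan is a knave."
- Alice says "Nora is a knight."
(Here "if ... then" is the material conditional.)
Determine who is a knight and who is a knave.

As a knight, Ivan's statement "if Nora is a knave, then Alice is a knave" should be True; it is.
Maya is a knight; "if Nora is a knave then Zephyr is a knight" is True, as required.
As a knight, Nora's statement "Ivan and Zephyr are both knights" should be True; it is.
Zephyr is a knight, so "Ivan is a knight if Ivan is a knave" must be True — and it is.
As a knight, Alice's statement "Nora is a knight" should be True; it is.

Ivan is a knight, Maya is a knight, Nora is a knight, Zephyr is a knight, and Alice is a knight.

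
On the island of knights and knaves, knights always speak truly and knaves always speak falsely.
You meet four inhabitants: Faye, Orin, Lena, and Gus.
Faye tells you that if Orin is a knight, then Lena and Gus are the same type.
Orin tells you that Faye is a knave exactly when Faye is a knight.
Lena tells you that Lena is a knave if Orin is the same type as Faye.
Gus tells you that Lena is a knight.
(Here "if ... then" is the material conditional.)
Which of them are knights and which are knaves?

Faye is a knight, Orin is a knave, Lena is a knight, and Gus is a knight.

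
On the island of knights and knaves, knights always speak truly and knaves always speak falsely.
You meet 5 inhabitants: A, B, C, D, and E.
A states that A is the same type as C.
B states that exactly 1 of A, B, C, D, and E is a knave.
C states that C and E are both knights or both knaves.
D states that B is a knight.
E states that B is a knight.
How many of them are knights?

4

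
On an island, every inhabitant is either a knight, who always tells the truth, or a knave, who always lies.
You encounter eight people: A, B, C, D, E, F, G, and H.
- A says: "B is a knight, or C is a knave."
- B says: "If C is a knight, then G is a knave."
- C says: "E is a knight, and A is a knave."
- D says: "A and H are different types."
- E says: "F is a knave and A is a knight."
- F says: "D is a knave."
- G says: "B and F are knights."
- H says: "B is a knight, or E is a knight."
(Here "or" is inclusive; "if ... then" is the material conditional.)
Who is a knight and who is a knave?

A is a knight, and the claim "B is a knight, or C is a knave" is indeed True.
B is a knight, and the claim "if C is a knight, then G is a knave" is indeed True.
C is a knave, so "E is a knight, and A is a knave" must be False — and it is.
D (knave): "A and H are different types" — False. ✓
Since E is a knave, "F is a knave and A is a knight" needs to be False, which holds.
F (knight): "D is a knave" — True. ✓
G is a knight; "B and F are knights" is True, as required.
Since H is a knight, "B is a knight, or E is a knight" needs to be True, which holds.

Knights: A, B, F, G, and H. Knaves: C, D, and E.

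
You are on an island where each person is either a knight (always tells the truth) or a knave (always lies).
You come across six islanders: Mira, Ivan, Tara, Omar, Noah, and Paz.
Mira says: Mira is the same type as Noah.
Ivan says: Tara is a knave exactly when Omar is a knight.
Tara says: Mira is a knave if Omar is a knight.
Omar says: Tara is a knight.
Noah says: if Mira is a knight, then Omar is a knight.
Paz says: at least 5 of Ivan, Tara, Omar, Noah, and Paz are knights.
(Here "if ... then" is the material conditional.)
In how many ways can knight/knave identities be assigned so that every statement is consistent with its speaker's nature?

1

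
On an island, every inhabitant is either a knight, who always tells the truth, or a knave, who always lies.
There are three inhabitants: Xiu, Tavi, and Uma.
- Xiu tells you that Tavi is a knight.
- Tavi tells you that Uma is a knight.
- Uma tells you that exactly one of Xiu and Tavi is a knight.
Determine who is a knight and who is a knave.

Xiu is a knave, Tavi is a knave, and Uma is a knave.

Xiu is a knave; "Tavi is a knight" is False, as required.
Tavi (knave): "Uma is a knight" — False. ✓
Uma is a knave; "exactly one of Xiu and Tavi is a knight" is False, as required.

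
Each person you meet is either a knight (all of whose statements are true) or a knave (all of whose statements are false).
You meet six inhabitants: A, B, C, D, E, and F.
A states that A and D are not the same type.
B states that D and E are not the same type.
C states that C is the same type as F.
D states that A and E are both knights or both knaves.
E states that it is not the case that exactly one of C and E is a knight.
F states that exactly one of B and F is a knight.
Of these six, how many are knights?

3

The unique consistent assignment is A=knight, B=knave, C=knight, D=knave, E=knave, F=knight.
That has 3 knights.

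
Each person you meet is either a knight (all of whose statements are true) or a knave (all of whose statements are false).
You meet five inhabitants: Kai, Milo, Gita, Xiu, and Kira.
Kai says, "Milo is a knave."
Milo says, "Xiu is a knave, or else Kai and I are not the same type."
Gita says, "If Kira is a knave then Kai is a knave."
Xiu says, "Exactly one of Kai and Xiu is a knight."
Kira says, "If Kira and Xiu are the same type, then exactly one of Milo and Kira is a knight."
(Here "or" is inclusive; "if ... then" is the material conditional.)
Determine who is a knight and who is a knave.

Suppose Kai is a knight. Then Kai's statement "Milo is a knave" would have to be true. Checking the 16 ways to assign the others, none is consistent with every speaker.
(For instance, with Milo=knight, Gita=knight, Xiu=knave, Kira=knight, Kai's claim "Milo is a knave" comes out false where it would need to be true.)
So Kai must be a knave, making "Milo is a knave" false. Taking Kai=knave, Milo=knight, Gita=knight, Xiu=knave, Kira=knight, each remaining statement checks out:
  Milo (knight): "Xiu is a knave, or else Kai and I are not the same type" — true. ✓
  Gita (knight): "if Kira is a knave then Kai is a knave" — true. ✓
  Xiu (knave): "exactly one of Kai and Xiu is a knight" — false. ✓
  Kira (knight): "if Kira and Xiu are the same type, then exactly one of Milo and Kira is a knight" — true. ✓
This is the unique consistent assignment.

Kai is a knave, Milo is a knight, Gita is a knight, Xiu is a knave, and Kira is a knight.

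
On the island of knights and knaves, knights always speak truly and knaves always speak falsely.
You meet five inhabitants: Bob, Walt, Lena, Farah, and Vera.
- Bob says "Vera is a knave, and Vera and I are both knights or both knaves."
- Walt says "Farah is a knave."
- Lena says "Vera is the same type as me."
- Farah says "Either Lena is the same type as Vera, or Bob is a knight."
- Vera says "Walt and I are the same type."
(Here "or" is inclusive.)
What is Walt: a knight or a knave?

Consistent assignments: {Bob=knave, Walt=knight, Lena=knave, Farah=knave, Vera=knight}
In every consistent assignment, Walt is a knight.

Walt is a knight.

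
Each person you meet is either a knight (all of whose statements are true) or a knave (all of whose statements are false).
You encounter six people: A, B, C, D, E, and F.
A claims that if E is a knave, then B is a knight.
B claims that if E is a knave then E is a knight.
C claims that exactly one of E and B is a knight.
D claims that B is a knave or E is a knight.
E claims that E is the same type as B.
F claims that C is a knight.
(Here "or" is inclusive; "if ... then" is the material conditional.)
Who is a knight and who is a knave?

A is a knight; "if E is a knave, then B is a knight" is true, as required.
Since B is a knight, "if E is a knave then E is a knight" needs to be true, which holds.
C is a knave, and the claim "exactly one of E and B is a knight" is indeed False.
D is a knight; "B is a knave or E is a knight" is true, as required.
As a knight, E's statement "E is the same type as B" should be true; it is.
As a knave, F's statement "C is a knight" should be False; it is.

Knights: A, B, D, and E. Knaves: C and F.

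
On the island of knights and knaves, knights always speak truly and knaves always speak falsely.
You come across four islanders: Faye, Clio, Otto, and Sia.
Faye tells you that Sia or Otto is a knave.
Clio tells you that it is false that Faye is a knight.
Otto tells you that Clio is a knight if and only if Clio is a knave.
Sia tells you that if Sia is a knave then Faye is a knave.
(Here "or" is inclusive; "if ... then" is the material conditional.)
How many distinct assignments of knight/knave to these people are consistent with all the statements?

2

Consistent assignments:
  Faye=knight, Clio=knave, Otto=knave, Sia=knight
  Faye=knight, Clio=knave, Otto=knave, Sia=knave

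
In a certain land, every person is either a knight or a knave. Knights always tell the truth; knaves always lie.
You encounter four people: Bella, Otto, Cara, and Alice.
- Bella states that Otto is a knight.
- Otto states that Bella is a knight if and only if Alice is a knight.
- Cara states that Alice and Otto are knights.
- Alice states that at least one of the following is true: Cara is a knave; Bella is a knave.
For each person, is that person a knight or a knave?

Knights: Alice. Knaves: Bella, Otto, and Cara.

Suppose Bella is a knight. Then Bella's statement "Otto is a knight" would have to be true. Checking the 8 ways to assign the others, none is consistent with every speaker.
(For instance, with Otto=knave, Cara=knave, Alice=knight, Bella's claim "Otto is a knight" comes out false where it would need to be true.)
So Bella must be a knave, making "Otto is a knight" false. Taking Bella=knave, Otto=knave, Cara=knave, Alice=knight, each remaining statement checks out:
  Otto (knave): "Bella is a knight if and only if Alice is a knight" — false. ✓
  Cara (knave): "Alice and Otto are knights" — false. ✓
  Alice (knight): "at least one of the following is true: Cara is a knave; Bella is a knave" — true. ✓
This is the unique consistent assignment.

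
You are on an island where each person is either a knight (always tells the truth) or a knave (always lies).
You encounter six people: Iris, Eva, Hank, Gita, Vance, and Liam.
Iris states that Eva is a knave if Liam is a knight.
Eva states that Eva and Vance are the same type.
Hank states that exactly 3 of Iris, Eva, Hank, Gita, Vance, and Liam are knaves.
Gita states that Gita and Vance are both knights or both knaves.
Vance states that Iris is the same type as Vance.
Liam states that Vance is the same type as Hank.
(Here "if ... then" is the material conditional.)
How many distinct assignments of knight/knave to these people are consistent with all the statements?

2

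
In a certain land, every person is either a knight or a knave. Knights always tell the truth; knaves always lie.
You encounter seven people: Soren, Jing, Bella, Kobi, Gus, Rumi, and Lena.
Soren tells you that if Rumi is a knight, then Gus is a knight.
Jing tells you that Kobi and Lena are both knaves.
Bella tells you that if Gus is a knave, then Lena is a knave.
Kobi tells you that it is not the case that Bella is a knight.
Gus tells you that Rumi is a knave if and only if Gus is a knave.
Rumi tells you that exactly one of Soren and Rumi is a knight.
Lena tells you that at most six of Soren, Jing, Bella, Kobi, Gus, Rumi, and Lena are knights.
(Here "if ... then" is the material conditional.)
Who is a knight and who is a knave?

Soren is a knave, Jing is a knave, Bella is a knave, Kobi is a knight, Gus is a knave, Rumi is a knight, and Lena is a knight.

As a knave, Soren's statement "if Rumi is a knight, then Gus is a knight" should be false; it is.
Jing is a knave, and the claim "Kobi and Lena are both knaves" is indeed false.
Bella is a knave, so "if Gus is a knave, then Lena is a knave" must be false — and it is.
Kobi is a knight, and the claim "it is not the case that Bella is a knight" is indeed True.
Gus is a knave, and the claim "Rumi is a knave if and only if Gus is a knave" is indeed false.
Rumi (knight): "exactly one of Soren and Rumi is a knight" — True. ✓
Lena (knight): "at most six of Soren, Jing, Bella, Kobi, Gus, Rumi, and Lena are knights" — True. ✓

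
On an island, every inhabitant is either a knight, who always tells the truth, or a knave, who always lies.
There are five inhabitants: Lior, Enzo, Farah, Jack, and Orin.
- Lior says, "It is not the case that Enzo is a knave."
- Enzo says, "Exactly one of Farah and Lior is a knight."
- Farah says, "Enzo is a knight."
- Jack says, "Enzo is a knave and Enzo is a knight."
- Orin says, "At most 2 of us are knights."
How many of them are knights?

The unique consistent assignment is Lior=knave, Enzo=knave, Farah=knave, Jack=knave, Orin=knight.
That has 1 knight.

1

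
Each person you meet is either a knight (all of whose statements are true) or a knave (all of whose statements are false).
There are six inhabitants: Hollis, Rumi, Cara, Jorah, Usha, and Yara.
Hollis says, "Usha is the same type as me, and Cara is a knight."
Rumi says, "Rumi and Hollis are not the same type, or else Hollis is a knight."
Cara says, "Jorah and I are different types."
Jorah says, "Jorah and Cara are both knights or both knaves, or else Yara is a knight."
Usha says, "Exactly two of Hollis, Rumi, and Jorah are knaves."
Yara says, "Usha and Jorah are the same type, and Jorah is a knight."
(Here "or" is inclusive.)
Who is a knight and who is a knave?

Hollis is a knave, Rumi is a knight, Cara is a knight, Jorah is a knave, Usha is a knight, and Yara is a knave.

As a knave, Hollis's statement "Usha is the same type as me, and Cara is a knight" should be False; it is.
Rumi is a knight, so "Rumi and Hollis are not the same type, or else Hollis is a knight" must be true — and it is.
Since Cara is a knight, "Jorah and I are different types" needs to be true, which holds.
Jorah is a knave, so "Jorah and Cara are both knights or both knaves, or else Yara is a knight" must be False — and it is.
Since Usha is a knight, "exactly two of Hollis, Rumi, and Jorah are knaves" needs to be true, which holds.
As a knave, Yara's statement "Usha and Jorah are the same type, and Jorah is a knight" should be False; it is.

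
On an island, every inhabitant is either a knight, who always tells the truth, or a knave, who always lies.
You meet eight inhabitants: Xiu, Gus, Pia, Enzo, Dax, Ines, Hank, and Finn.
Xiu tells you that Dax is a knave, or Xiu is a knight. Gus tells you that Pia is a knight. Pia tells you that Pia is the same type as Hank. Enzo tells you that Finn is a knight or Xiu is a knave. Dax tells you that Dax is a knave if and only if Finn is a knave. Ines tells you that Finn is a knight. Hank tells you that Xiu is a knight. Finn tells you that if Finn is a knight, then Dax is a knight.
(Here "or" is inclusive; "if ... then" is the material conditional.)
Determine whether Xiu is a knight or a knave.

Consistent assignments: {Xiu=knight, Gus=knight, Pia=knight, Enzo=knight, Dax=knight, Ines=knight, Hank=knight, Finn=knight}; {Xiu=knight, Gus=knave, Pia=knave, Enzo=knight, Dax=knight, Ines=knight, Hank=knight, Finn=knight}
In every consistent assignment, Xiu is a knight.

Xiu is a knight.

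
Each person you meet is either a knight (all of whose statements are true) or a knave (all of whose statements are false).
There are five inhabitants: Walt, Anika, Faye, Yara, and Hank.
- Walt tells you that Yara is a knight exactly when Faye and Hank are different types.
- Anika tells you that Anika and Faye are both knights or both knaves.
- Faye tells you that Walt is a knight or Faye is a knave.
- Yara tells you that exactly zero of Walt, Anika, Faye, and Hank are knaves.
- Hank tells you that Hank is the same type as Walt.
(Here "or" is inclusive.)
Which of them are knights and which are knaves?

Walt is a knight, Anika is a knave, Faye is a knight, Yara is a knave, and Hank is a knight.

Walt is a knight, so "Yara is a knight exactly when Faye and Hank are different types" must be True — and it is.
Since Anika is a knave, "Anika and Faye are both knights or both knaves" needs to be False, which holds.
Since Faye is a knight, "Walt is a knight or Faye is a knave" needs to be True, which holds.
Yara is a knave, and the claim "exactly zero of Walt, Anika, Faye, and Hank are knaves" is indeed False.
Hank is a knight; "Hank is the same type as Walt" is True, as required.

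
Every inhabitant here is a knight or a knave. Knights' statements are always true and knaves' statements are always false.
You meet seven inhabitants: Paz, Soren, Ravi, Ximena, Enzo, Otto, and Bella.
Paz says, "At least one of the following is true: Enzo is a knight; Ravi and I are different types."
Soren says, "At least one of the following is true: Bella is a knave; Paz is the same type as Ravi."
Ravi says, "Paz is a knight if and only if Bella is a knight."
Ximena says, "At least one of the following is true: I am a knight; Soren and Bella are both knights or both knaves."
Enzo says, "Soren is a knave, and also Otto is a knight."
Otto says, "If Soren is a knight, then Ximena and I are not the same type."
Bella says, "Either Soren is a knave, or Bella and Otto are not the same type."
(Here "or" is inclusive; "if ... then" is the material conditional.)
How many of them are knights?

2

The unique consistent assignment is Paz=knight, Soren=knight, Ravi=knave, Ximena=knave, Enzo=knave, Otto=knave, Bella=knave.
That has 2 knights.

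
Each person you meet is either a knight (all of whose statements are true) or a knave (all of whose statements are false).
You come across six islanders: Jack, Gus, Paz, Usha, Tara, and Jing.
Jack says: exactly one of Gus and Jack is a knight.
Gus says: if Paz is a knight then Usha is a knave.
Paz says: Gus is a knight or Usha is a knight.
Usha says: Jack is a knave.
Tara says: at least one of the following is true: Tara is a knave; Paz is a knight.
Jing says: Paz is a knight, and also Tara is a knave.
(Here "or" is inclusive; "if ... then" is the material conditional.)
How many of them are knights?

3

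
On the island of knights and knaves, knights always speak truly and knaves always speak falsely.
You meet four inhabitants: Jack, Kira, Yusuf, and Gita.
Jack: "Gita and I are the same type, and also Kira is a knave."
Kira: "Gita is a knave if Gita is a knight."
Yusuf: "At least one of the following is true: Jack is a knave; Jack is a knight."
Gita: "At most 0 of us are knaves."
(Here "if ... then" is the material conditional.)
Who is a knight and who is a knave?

Jack is a knave, Kira is a knight, Yusuf is a knight, and Gita is a knave.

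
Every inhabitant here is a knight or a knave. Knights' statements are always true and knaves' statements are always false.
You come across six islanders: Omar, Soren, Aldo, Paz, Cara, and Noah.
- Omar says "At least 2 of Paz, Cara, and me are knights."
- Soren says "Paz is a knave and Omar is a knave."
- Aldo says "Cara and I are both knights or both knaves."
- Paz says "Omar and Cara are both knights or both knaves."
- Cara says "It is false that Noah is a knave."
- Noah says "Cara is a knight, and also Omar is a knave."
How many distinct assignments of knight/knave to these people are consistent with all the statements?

Consistent assignments:
  Omar=knave, Soren=knight, Aldo=knight, Paz=knave, Cara=knight, Noah=knight
  Omar=knave, Soren=knight, Aldo=knave, Paz=knave, Cara=knight, Noah=knight

2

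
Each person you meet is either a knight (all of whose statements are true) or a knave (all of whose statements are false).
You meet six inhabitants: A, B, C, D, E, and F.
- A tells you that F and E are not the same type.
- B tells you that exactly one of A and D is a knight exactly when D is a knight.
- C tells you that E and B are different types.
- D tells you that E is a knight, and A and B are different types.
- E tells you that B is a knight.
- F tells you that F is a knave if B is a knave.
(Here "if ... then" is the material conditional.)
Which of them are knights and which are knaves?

As a knave, A's statement "F and E are not the same type" should be False; it is.
B is a knight; "exactly one of A and D is a knight exactly when D is a knight" is true, as required.
C is a knave, and the claim "E and B are different types" is indeed False.
D is a knight, and the claim "E is a knight, and A and B are different types" is indeed true.
E (knight): "B is a knight" — true. ✓
Since F is a knight, "F is a knave if B is a knave" needs to be true, which holds.

Knights: B, D, E, and F. Knaves: A and C.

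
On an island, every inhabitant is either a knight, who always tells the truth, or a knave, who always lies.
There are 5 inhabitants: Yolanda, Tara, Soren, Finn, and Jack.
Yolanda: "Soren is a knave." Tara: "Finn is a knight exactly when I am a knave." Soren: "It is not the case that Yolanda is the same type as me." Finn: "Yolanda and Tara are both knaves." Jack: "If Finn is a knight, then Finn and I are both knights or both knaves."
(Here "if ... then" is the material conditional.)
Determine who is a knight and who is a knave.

Yolanda is a knave, Tara is a knight, Soren is a knight, Finn is a knave, and Jack is a knight.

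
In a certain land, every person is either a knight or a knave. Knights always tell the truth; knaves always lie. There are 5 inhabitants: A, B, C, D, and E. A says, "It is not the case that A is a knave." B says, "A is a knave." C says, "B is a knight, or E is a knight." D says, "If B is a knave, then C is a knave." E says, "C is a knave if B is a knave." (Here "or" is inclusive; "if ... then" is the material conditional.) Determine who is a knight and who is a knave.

A is a knave; "it is not the case that A is a knave" is false, as required.
B is a knight, and the claim "A is a knave" is indeed true.
As a knight, C's statement "B is a knight, or E is a knight" should be true; it is.
D is a knight; "if B is a knave, then C is a knave" is true, as required.
As a knight, E's statement "C is a knave if B is a knave" should be true; it is.

Knights: B, C, D, and E. Knaves: A.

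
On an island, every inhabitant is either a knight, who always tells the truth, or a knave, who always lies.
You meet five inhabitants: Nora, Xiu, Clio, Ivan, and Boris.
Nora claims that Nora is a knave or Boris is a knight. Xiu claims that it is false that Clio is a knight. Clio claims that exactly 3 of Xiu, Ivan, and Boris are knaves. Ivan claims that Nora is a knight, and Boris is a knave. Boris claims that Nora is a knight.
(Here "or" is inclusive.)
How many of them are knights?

The unique consistent assignment is Nora=knight, Xiu=knight, Clio=knave, Ivan=knave, Boris=knight.
That has 3 knights.

3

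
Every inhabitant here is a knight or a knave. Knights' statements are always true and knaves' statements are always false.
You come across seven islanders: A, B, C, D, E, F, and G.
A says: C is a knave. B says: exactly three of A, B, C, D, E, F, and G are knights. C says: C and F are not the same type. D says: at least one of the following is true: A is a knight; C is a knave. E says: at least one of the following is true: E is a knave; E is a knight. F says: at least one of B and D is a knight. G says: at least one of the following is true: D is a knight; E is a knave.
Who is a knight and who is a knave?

Knights: C and E. Knaves: A, B, D, F, and G.

A (knave): "C is a knave" — false. ✓
B is a knave; "exactly three of A, B, C, D, E, F, and G are knights" is false, as required.
As a knight, C's statement "C and F are not the same type" should be True; it is.
Since D is a knave, "at least one of the following is true: A is a knight; C is a knave" needs to be false, which holds.
E is a knight, so "at least one of the following is true: E is a knave; E is a knight" must be True — and it is.
F is a knave, and the claim "at least one of B and D is a knight" is indeed false.
As a knave, G's statement "at least one of the following is true: D is a knight; E is a knave" should be false; it is.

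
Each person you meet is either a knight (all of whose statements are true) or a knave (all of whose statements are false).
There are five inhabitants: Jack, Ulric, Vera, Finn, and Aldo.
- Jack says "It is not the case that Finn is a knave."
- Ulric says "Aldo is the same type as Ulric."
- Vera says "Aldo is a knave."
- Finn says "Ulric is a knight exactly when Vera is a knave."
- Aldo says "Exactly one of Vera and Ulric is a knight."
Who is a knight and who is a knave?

Jack is a knight, Ulric is a knight, Vera is a knave, Finn is a knight, and Aldo is a knight.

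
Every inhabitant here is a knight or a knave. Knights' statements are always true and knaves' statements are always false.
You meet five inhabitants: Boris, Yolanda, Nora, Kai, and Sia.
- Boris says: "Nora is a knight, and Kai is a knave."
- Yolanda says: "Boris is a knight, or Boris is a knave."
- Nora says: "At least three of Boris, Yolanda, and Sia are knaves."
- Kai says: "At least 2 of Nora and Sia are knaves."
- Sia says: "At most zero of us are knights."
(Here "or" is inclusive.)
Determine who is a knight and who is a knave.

Boris is a knave, and the claim "Nora is a knight, and Kai is a knave" is indeed False.
Yolanda (knight): "Boris is a knight, or Boris is a knave" — true. ✓
Nora is a knave, and the claim "at least three of Boris, Yolanda, and Sia are knaves" is indeed False.
Since Kai is a knight, "at least 2 of Nora and Sia are knaves" needs to be true, which holds.
Sia is a knave, so "at most zero of us are knights" must be False — and it is.

Boris is a knave, Yolanda is a knight, Nora is a knave, Kai is a knight, and Sia is a knave.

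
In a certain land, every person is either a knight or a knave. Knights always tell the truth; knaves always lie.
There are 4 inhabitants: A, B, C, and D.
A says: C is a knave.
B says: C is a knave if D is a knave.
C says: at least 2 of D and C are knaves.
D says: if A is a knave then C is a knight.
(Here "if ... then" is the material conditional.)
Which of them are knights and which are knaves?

Knights: A, B, and D. Knaves: C.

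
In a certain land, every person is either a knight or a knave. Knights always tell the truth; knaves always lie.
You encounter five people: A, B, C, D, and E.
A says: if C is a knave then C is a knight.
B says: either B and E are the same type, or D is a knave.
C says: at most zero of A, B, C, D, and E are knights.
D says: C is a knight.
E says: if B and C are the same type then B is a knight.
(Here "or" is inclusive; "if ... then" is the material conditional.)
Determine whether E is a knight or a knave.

E is a knight.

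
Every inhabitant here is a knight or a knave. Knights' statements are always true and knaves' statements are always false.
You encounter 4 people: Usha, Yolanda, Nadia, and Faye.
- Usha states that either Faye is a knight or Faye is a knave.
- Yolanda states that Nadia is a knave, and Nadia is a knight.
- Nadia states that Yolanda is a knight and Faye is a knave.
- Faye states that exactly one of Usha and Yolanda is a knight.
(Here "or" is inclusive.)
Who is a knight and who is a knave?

Usha is a knight, Yolanda is a knave, Nadia is a knave, and Faye is a knight.

Since Usha is a knight, "either Faye is a knight or Faye is a knave" needs to be True, which holds.
Yolanda is a knave, and the claim "Nadia is a knave, and Nadia is a knight" is indeed false.
Since Nadia is a knave, "Yolanda is a knight and Faye is a knave" needs to be false, which holds.
Faye is a knight, so "exactly one of Usha and Yolanda is a knight" must be True — and it is.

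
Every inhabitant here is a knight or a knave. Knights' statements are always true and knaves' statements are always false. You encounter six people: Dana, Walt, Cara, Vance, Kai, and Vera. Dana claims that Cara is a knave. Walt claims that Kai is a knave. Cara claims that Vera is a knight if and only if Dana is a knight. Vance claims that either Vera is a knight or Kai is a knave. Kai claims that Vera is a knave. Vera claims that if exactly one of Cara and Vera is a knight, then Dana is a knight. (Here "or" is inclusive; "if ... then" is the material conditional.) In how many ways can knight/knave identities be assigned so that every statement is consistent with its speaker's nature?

1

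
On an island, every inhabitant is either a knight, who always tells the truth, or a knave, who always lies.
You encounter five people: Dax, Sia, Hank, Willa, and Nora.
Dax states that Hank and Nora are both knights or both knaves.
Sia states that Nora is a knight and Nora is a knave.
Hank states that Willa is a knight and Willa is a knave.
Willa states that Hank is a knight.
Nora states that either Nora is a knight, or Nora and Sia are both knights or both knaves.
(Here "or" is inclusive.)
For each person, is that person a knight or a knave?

Dax is a knave, Sia is a knave, Hank is a knave, Willa is a knave, and Nora is a knight.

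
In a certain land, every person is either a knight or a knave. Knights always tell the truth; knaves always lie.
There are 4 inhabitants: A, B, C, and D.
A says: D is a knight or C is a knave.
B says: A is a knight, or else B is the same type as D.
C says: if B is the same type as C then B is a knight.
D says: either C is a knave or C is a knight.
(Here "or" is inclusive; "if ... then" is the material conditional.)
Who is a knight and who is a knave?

Knights: A, B, C, and D. Knaves: none.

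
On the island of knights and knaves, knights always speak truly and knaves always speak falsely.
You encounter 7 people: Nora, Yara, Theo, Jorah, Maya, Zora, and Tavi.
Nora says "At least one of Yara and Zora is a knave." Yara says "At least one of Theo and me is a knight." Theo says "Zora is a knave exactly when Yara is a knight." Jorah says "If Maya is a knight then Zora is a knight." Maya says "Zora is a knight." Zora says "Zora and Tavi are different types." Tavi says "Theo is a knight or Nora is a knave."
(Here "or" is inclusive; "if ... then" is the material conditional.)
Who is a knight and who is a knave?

Knights: Nora and Jorah. Knaves: Yara, Theo, Maya, Zora, and Tavi.

Nora is a knight; "at least one of Yara and Zora is a knave" is true, as required.
Since Yara is a knave, "at least one of Theo and me is a knight" needs to be False, which holds.
As a knave, Theo's statement "Zora is a knave exactly when Yara is a knight" should be False; it is.
Jorah is a knight, so "if Maya is a knight then Zora is a knight" must be true — and it is.
Maya is a knave, and the claim "Zora is a knight" is indeed False.
Since Zora is a knave, "Zora and Tavi are different types" needs to be False, which holds.
Tavi is a knave, so "Theo is a knight or Nora is a knave" must be False — and it is.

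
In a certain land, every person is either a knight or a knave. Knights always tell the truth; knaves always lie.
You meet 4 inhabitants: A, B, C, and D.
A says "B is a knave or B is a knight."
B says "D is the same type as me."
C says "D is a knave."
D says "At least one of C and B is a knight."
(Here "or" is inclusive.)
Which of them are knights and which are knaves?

A is a knight, B is a knight, C is a knave, and D is a knight.

A is a knight, so "B is a knave or B is a knight" must be true — and it is.
B is a knight; "D is the same type as me" is true, as required.
C (knave): "D is a knave" — False. ✓
D (knight): "at least one of C and B is a knight" — true. ✓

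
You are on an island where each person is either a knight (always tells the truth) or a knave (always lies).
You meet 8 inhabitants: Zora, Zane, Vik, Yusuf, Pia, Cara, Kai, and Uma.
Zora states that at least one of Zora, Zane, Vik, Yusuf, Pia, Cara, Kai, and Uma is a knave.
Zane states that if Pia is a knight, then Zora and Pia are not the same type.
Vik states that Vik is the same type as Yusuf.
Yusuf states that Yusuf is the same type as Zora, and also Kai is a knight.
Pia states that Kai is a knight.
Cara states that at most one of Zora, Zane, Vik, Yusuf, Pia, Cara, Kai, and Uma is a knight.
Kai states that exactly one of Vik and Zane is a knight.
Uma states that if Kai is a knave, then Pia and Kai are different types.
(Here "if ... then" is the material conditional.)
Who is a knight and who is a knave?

Zora is a knight, Zane is a knave, Vik is a knight, Yusuf is a knight, Pia is a knight, Cara is a knave, Kai is a knight, and Uma is a knight.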